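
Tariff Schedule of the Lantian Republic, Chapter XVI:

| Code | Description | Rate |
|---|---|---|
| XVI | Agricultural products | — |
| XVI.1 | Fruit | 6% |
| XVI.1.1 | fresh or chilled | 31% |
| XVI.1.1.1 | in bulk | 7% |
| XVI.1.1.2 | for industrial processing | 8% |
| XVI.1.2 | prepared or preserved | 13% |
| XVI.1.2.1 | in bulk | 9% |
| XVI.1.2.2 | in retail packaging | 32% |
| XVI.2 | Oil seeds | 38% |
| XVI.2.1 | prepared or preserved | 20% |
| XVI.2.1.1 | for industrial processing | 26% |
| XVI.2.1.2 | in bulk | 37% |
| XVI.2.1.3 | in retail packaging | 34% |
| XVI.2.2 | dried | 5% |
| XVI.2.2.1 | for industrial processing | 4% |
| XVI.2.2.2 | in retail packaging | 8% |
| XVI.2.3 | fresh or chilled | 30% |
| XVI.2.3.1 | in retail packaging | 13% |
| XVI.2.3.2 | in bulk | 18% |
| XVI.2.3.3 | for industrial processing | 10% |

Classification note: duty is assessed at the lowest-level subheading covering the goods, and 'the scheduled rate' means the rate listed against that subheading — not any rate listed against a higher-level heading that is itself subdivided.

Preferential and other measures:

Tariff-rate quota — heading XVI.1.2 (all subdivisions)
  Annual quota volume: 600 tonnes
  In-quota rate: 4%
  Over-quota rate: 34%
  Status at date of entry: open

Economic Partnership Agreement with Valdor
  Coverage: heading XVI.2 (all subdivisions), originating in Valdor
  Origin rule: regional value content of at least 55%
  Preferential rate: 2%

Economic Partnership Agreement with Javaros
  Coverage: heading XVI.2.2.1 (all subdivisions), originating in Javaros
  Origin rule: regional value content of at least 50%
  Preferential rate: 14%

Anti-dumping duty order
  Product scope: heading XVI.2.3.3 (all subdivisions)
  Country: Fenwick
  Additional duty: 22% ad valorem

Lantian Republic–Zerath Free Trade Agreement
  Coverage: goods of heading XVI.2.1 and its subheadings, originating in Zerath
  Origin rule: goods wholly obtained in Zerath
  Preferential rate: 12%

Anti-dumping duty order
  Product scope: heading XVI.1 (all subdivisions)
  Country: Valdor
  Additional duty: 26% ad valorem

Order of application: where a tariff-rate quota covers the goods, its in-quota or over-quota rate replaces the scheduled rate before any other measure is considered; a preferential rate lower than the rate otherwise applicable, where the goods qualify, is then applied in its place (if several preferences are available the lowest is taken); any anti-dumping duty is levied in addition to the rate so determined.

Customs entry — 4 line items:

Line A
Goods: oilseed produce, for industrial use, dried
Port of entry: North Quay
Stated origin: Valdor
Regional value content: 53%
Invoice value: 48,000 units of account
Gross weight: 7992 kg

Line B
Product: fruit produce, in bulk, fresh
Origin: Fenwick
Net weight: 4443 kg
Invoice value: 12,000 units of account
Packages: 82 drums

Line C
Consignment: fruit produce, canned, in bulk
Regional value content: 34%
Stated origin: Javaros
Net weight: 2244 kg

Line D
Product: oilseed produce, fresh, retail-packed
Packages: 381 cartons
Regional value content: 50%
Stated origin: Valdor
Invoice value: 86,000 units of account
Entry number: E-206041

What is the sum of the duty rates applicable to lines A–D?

28%

Line A: oilseed → XVI.2; dried → XVI.2.2; for industrial use → XVI.2.2.1. Scheduled 4%. Valdor agreement on XVI.2: RVC < 55%. → 4%.
Line B: fruit → XVI.1; fresh → XVI.1.1; in bulk → XVI.1.1.1. Scheduled 7%. No special measure applies. → 7%.
Line C: fruit → XVI.1; canned → XVI.1.2; in bulk → XVI.1.2.1. Scheduled 9%. quota on XVI.1.2 open → in-quota 4%; Javaros agreement on XVI.2.2.1: XVI.1.2.1 not covered. → 4%.
Line D: oilseed → XVI.2; fresh → XVI.2.3; retail-packed → XVI.2.3.1. Scheduled 13%. Valdor agreement on XVI.2: RVC < 55%. → 13%.
Sum: 4% + 7% + 4% + 13% = 28%.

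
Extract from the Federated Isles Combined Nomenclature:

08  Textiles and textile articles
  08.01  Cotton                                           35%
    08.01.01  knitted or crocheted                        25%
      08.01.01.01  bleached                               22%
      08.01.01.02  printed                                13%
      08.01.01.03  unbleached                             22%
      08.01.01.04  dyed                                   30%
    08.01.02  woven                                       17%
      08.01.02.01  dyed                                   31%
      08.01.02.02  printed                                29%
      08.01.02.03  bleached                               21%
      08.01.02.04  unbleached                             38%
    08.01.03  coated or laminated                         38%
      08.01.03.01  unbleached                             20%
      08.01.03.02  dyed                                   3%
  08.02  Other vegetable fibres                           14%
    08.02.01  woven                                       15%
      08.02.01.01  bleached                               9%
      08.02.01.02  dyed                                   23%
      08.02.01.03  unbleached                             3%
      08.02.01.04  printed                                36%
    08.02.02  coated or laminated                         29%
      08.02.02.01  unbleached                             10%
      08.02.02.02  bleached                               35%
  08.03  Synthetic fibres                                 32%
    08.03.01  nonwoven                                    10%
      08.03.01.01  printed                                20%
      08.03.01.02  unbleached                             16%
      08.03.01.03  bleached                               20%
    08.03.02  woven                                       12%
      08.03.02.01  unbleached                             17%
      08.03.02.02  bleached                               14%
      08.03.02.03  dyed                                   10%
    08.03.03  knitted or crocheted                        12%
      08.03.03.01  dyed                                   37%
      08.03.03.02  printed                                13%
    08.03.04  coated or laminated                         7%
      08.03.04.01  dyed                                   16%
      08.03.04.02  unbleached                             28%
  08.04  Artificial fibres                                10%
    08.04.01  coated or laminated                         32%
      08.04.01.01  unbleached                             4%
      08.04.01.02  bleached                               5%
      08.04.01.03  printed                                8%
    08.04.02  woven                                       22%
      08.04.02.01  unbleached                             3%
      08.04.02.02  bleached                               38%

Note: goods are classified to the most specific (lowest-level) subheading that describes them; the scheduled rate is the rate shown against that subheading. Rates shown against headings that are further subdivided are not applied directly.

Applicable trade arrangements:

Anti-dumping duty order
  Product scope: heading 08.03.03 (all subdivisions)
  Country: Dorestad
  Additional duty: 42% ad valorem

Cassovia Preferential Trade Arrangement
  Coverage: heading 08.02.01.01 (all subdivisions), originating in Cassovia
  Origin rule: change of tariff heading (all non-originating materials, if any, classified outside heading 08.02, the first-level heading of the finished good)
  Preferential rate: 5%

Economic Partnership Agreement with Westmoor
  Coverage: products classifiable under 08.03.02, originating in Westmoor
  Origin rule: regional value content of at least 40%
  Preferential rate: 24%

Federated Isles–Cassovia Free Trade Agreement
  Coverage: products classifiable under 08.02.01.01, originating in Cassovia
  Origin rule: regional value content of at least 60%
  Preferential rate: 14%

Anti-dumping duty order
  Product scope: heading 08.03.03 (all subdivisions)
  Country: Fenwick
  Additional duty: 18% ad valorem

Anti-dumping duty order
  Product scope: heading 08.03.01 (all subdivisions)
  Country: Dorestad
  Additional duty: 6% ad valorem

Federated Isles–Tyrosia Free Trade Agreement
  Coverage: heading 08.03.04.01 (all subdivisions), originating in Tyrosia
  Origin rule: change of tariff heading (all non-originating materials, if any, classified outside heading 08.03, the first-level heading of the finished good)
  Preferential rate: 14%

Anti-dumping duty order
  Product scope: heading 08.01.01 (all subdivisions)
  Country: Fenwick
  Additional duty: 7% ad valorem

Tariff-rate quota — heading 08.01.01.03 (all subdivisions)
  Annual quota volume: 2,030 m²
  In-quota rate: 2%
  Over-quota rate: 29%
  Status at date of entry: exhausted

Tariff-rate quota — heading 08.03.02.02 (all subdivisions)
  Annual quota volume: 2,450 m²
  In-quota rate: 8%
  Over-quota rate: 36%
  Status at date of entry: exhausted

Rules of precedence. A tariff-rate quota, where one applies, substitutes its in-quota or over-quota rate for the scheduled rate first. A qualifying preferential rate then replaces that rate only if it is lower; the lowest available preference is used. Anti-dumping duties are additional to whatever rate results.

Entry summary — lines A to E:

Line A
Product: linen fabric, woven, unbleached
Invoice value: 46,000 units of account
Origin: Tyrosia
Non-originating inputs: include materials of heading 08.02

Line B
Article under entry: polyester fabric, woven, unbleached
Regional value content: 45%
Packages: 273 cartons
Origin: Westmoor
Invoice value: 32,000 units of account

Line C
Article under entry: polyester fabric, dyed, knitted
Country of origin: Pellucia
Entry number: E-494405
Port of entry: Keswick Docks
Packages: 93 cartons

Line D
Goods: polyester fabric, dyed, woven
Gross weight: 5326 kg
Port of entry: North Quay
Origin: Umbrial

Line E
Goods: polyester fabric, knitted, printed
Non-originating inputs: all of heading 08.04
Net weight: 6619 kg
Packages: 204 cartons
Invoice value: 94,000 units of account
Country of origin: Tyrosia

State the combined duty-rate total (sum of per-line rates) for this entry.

80%

Line A: linen → 08.02; woven → 08.02.01; unbleached → 08.02.01.03. Scheduled 3%. Tyrosia agreement on 08.03.04.01: 08.02.01.03 not covered. → 3%.
Line B: polyester → 08.03; woven → 08.03.02; unbleached → 08.03.02.01. Scheduled 17%. Westmoor agreement on 08.03.02: RVC ≥ 40% → 24% available; preference 24% not lower than 17% → no reduction. → 17%.
Line C: polyester → 08.03; knitted → 08.03.03; dyed → 08.03.03.01. Scheduled 37%. No special measure applies. → 37%.
Line D: polyester → 08.03; woven → 08.03.02; dyed → 08.03.02.03. Scheduled 10%. No special measure applies. → 10%.
Line E: polyester → 08.03; knitted → 08.03.03; printed → 08.03.03.02. Scheduled 13%. Tyrosia agreement on 08.03.04.01: 08.03.03.02 not covered. → 13%.
Sum: 3% + 17% + 37% + 10% + 13% = 80%.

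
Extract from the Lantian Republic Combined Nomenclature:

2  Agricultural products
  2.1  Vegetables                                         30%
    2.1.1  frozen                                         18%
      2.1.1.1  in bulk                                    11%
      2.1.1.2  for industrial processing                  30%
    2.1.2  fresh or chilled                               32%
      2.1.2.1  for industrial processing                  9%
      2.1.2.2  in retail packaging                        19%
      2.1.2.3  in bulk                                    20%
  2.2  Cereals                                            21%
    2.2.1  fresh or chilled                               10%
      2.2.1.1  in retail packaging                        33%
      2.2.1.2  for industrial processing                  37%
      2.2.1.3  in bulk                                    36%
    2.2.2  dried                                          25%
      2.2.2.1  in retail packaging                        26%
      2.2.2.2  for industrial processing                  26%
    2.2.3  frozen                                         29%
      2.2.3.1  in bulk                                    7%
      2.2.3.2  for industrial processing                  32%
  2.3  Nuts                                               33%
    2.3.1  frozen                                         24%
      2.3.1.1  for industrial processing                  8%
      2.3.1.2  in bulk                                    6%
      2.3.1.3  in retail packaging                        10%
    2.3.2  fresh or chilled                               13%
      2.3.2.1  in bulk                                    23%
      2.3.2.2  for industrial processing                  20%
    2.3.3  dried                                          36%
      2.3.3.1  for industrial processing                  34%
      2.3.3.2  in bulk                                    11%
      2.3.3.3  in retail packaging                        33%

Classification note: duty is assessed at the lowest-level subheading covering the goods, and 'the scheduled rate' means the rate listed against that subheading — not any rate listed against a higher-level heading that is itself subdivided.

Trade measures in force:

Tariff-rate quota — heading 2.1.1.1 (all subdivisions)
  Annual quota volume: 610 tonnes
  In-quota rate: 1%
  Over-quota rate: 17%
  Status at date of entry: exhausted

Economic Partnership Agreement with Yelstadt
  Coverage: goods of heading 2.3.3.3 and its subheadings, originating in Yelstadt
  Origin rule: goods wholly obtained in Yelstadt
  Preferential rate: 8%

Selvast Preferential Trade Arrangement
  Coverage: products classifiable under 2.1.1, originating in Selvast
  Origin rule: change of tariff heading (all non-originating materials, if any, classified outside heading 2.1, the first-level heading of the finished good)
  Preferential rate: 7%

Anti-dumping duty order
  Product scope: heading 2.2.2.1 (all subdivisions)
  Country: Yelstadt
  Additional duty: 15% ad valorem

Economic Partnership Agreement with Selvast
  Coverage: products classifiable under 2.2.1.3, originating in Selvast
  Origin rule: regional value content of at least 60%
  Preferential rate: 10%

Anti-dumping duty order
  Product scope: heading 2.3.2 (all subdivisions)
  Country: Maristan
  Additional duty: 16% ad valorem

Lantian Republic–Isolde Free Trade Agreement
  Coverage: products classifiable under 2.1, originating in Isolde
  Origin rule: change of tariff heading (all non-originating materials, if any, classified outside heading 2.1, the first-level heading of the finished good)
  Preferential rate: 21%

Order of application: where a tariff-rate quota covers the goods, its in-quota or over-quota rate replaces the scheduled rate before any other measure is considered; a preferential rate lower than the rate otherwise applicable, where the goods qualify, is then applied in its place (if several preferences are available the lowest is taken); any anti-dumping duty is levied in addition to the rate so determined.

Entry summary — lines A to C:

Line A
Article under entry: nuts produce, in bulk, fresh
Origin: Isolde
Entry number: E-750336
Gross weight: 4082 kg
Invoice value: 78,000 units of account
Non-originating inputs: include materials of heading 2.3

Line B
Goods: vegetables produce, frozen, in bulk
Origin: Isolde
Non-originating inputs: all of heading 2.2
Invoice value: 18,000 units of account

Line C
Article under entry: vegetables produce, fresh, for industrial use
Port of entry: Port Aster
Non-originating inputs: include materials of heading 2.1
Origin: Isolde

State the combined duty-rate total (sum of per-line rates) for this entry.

Line A: nuts → 2.3; fresh → 2.3.2; in bulk → 2.3.2.1. Scheduled 23%. Isolde agreement on 2.1: 2.3.2.1 not covered. → 23%.
Line B: vegetables → 2.1; frozen → 2.1.1; in bulk → 2.1.1.1. Scheduled 11%. quota on 2.1.1.1 exhausted → over-quota 17%; Isolde agreement on 2.1: CTH met → 21% available; preference 21% not lower than 17% → no reduction. → 17%.
Line C: vegetables → 2.1; fresh → 2.1.2; for industrial use → 2.1.2.1. Scheduled 9%. Isolde agreement on 2.1: CTH not met. → 9%.
Sum: 23% + 17% + 9% = 49%.

49%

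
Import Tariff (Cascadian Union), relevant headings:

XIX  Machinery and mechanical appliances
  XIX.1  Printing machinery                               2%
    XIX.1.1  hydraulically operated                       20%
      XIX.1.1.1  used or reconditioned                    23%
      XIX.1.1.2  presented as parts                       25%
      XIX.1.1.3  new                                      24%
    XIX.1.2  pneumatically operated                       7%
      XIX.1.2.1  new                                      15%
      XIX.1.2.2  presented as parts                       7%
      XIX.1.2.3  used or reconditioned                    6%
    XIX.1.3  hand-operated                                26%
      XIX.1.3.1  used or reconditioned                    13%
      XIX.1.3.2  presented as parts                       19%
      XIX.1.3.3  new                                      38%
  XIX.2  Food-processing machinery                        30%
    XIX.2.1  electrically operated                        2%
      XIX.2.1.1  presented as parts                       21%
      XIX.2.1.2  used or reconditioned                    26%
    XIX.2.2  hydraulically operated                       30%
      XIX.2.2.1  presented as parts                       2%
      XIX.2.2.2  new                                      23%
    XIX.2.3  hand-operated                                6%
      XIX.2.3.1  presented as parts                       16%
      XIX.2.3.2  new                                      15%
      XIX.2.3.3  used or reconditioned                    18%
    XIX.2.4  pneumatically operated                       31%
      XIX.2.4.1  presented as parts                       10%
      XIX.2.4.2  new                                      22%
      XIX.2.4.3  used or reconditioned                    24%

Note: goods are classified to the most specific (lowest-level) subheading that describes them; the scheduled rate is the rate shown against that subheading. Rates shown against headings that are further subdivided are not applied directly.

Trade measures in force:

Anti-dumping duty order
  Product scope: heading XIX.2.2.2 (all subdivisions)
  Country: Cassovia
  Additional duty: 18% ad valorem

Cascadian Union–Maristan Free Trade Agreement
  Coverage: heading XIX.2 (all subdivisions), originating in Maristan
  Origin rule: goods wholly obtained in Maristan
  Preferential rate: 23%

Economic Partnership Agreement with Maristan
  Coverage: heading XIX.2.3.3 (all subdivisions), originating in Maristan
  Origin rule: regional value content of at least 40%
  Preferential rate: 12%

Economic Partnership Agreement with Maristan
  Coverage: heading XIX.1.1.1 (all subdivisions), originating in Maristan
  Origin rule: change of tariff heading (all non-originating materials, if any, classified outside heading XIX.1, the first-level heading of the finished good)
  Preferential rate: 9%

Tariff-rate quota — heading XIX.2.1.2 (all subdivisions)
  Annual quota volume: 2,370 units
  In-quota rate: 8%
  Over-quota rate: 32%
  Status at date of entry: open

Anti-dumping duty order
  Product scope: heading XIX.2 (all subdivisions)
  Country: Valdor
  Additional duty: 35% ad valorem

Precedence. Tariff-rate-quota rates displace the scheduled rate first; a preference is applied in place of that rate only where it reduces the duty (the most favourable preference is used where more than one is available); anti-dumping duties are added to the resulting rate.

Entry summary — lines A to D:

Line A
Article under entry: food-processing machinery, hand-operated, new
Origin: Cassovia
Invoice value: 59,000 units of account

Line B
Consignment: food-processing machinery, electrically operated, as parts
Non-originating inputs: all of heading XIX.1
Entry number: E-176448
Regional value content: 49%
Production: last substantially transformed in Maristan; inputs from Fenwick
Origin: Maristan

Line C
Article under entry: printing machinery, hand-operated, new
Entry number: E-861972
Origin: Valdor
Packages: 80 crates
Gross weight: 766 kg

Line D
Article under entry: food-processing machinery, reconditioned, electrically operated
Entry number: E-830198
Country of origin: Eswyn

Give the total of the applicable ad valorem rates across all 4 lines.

82%

Line A: food-processing → XIX.2; hand-operated → XIX.2.3; new → XIX.2.3.2. Scheduled 15%. No special measure applies. → 15%.
Line B: food-processing → XIX.2; electrically operated → XIX.2.1; as parts → XIX.2.1.1. Scheduled 21%. Maristan agreement on XIX.2: not wholly obtained; Maristan agreement on XIX.2.3.3: XIX.2.1.1 not covered; Maristan agreement on XIX.1.1.1: XIX.2.1.1 not covered. → 21%.
Line C: printing → XIX.1; hand-operated → XIX.1.3; new → XIX.1.3.3. Scheduled 38%. No special measure applies. → 38%.
Line D: food-processing → XIX.2; electrically operated → XIX.2.1; reconditioned → XIX.2.1.2. Scheduled 26%. quota on XIX.2.1.2 open → in-quota 8%. → 8%.
Sum: 15% + 21% + 38% + 8% = 82%.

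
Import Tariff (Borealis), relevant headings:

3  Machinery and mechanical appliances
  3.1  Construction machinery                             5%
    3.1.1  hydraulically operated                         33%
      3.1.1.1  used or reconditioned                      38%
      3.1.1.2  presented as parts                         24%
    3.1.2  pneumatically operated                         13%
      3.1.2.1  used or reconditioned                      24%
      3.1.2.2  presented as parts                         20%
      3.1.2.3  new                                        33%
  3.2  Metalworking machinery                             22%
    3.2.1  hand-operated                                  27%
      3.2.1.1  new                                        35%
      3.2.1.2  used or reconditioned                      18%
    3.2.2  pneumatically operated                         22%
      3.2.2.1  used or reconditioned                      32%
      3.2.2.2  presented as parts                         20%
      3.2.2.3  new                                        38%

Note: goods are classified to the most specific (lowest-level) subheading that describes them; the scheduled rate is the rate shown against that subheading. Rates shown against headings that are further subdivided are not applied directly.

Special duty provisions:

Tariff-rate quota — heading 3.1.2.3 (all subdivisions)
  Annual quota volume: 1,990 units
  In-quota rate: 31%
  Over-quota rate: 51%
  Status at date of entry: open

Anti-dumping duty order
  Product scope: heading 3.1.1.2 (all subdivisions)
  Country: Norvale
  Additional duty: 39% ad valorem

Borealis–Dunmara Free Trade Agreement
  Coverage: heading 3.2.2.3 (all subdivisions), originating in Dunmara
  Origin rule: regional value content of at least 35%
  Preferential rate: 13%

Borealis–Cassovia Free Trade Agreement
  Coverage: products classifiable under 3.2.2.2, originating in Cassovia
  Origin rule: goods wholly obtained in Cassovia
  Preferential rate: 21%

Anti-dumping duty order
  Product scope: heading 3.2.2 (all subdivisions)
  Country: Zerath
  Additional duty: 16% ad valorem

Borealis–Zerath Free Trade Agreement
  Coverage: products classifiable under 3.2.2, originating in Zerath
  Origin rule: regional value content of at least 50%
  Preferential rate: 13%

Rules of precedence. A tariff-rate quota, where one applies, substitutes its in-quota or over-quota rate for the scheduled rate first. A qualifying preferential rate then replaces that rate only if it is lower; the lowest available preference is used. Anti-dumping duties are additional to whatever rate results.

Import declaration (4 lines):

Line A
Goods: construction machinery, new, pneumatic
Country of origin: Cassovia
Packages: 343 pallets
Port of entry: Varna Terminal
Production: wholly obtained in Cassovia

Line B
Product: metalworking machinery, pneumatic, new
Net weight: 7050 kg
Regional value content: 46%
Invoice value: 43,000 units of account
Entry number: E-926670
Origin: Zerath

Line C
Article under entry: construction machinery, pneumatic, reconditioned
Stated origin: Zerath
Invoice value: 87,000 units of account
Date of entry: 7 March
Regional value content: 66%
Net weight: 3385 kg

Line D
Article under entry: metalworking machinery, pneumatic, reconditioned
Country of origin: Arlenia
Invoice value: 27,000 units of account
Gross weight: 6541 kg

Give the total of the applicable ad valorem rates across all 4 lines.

141%

Line A: construction → 3.1; pneumatic → 3.1.2; new → 3.1.2.3. Scheduled 33%. quota on 3.1.2.3 open → in-quota 31%; Cassovia agreement on 3.2.2.2: 3.1.2.3 not covered. → 31%.
Line B: metalworking → 3.2; pneumatic → 3.2.2; new → 3.2.2.3. Scheduled 38%. Zerath agreement on 3.2.2: RVC < 50%; anti-dumping (Zerath, 3.2.2): +16%; total 38% + 16% = 54%. → 54%.
Line C: construction → 3.1; pneumatic → 3.1.2; reconditioned → 3.1.2.1. Scheduled 24%. Zerath agreement on 3.2.2: 3.1.2.1 not covered. → 24%.
Line D: metalworking → 3.2; pneumatic → 3.2.2; reconditioned → 3.2.2.1. Scheduled 32%. No special measure applies. → 32%.
Sum: 31% + 54% + 24% + 32% = 141%.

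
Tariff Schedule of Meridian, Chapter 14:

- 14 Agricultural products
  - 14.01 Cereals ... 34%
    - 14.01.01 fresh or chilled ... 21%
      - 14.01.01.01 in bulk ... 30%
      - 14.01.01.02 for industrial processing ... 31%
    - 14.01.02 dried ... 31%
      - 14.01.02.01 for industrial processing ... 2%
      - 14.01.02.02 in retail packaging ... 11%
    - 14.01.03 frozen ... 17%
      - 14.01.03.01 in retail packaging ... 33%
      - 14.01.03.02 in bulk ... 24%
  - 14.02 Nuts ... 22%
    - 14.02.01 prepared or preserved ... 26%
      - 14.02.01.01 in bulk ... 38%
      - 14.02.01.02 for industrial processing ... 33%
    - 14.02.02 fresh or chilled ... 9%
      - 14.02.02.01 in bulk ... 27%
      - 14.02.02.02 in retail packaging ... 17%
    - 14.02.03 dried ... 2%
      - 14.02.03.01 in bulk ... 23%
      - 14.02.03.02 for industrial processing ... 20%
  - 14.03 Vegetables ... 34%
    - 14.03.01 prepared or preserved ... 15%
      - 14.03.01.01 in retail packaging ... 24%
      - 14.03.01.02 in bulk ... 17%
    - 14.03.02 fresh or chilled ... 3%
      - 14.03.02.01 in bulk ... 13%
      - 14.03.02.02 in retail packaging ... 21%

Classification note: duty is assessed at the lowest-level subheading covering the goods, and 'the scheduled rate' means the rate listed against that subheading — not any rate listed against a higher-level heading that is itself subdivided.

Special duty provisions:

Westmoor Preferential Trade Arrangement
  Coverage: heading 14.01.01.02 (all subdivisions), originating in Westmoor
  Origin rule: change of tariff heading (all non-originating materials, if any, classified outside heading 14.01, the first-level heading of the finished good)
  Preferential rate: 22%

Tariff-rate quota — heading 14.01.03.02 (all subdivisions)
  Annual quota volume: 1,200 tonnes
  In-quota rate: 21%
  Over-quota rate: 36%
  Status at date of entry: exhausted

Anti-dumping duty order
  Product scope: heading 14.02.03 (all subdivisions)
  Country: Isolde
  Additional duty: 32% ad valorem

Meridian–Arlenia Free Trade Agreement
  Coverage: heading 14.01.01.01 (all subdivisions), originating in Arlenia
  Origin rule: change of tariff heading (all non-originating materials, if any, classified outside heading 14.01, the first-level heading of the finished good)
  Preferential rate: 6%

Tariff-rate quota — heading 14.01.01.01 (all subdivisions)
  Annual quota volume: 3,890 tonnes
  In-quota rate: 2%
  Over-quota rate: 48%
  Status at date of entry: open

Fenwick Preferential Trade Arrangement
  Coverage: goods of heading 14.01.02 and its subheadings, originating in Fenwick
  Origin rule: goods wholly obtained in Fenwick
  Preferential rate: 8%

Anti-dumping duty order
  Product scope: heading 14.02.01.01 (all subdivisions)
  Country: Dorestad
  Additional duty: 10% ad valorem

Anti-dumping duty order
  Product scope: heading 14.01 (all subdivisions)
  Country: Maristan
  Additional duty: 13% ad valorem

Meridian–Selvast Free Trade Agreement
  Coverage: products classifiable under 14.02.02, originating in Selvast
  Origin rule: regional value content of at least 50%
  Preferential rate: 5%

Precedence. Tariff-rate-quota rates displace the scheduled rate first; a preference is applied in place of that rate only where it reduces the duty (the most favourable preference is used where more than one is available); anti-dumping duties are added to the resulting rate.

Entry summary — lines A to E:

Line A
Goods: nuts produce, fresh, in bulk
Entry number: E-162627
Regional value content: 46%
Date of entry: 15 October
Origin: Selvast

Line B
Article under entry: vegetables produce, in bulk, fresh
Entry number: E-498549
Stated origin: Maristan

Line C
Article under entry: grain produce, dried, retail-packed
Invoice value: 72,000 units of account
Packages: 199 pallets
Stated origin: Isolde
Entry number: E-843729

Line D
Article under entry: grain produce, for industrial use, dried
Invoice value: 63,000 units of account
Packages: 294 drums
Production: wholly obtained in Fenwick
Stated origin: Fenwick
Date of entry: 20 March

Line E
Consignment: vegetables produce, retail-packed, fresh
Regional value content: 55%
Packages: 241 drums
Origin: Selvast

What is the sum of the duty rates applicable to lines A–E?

74%

Line A: nuts → 14.02; fresh → 14.02.02; in bulk → 14.02.02.01. Scheduled 27%. Selvast agreement on 14.02.02: RVC < 50%. → 27%.
Line B: vegetables → 14.03; fresh → 14.03.02; in bulk → 14.03.02.01. Scheduled 13%. No special measure applies. → 13%.
Line C: grain → 14.01; dried → 14.01.02; retail-packed → 14.01.02.02. Scheduled 11%. No special measure applies. → 11%.
Line D: grain → 14.01; dried → 14.01.02; for industrial use → 14.01.02.01. Scheduled 2%. Fenwick agreement on 14.01.02: wholly obtained → 8% available; preference 8% not lower than 2% → no reduction. → 2%.
Line E: vegetables → 14.03; fresh → 14.03.02; retail-packed → 14.03.02.02. Scheduled 21%. Selvast agreement on 14.02.02: 14.03.02.02 not covered. → 21%.
Sum: 27% + 13% + 11% + 2% + 21% = 74%.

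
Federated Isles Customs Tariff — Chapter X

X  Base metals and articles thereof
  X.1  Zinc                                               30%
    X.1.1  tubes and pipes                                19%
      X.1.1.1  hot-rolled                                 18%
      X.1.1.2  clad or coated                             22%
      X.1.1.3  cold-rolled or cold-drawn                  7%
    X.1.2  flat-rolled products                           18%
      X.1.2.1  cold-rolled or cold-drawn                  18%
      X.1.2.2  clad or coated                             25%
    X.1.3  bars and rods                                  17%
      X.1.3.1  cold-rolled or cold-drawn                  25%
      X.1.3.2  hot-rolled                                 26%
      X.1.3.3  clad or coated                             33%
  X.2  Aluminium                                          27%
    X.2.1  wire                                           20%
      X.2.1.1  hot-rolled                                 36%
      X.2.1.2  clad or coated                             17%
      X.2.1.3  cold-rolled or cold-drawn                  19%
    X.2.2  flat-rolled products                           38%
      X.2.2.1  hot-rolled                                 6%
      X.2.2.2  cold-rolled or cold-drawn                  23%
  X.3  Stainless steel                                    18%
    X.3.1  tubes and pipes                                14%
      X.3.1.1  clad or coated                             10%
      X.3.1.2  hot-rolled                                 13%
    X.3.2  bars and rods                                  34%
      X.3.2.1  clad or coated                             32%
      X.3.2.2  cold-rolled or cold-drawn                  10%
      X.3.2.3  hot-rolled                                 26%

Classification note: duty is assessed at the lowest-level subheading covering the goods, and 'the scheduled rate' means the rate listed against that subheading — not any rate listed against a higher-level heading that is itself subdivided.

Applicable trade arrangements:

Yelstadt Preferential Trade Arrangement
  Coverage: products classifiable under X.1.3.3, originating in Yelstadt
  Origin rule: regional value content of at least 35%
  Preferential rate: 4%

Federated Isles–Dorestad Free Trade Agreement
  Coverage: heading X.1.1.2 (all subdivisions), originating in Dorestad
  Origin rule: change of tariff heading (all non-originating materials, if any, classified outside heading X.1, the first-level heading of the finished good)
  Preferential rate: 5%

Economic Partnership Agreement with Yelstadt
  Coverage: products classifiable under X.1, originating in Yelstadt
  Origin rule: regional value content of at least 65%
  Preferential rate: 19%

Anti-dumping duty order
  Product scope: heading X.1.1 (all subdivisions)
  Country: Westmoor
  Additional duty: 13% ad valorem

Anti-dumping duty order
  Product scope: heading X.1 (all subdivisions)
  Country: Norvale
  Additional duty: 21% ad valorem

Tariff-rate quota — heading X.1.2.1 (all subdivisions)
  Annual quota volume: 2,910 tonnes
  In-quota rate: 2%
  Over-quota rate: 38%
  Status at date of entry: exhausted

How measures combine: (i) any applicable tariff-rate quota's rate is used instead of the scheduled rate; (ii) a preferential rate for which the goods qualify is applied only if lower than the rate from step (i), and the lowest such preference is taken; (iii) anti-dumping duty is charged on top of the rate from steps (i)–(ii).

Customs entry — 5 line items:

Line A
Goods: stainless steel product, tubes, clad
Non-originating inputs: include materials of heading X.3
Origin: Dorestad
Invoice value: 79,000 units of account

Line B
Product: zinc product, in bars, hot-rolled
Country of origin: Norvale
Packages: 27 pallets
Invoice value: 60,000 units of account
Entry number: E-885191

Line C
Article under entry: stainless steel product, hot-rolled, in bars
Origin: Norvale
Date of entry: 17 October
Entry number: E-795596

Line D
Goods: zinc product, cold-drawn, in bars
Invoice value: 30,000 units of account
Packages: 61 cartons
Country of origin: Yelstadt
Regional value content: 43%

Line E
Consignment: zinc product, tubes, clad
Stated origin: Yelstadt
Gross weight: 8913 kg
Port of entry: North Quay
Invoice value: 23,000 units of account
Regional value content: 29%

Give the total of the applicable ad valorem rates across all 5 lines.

130%

Line A: stainless steel → X.3; tubes → X.3.1; clad → X.3.1.1. Scheduled 10%. Dorestad agreement on X.1.1.2: X.3.1.1 not covered. → 10%.
Line B: zinc → X.1; in bars → X.1.3; hot-rolled → X.1.3.2. Scheduled 26%. anti-dumping (Norvale, X.1): +21%; total 26% + 21% = 47%. → 47%.
Line C: stainless steel → X.3; in bars → X.3.2; hot-rolled → X.3.2.3. Scheduled 26%. No special measure applies. → 26%.
Line D: zinc → X.1; in bars → X.1.3; cold-drawn → X.1.3.1. Scheduled 25%. Yelstadt agreement on X.1.3.3: X.1.3.1 not covered; Yelstadt agreement on X.1: RVC < 65%. → 25%.
Line E: zinc → X.1; tubes → X.1.1; clad → X.1.1.2. Scheduled 22%. Yelstadt agreement on X.1.3.3: X.1.1.2 not covered; Yelstadt agreement on X.1: RVC < 65%. → 22%.
Sum: 10% + 47% + 26% + 25% + 22% = 130%.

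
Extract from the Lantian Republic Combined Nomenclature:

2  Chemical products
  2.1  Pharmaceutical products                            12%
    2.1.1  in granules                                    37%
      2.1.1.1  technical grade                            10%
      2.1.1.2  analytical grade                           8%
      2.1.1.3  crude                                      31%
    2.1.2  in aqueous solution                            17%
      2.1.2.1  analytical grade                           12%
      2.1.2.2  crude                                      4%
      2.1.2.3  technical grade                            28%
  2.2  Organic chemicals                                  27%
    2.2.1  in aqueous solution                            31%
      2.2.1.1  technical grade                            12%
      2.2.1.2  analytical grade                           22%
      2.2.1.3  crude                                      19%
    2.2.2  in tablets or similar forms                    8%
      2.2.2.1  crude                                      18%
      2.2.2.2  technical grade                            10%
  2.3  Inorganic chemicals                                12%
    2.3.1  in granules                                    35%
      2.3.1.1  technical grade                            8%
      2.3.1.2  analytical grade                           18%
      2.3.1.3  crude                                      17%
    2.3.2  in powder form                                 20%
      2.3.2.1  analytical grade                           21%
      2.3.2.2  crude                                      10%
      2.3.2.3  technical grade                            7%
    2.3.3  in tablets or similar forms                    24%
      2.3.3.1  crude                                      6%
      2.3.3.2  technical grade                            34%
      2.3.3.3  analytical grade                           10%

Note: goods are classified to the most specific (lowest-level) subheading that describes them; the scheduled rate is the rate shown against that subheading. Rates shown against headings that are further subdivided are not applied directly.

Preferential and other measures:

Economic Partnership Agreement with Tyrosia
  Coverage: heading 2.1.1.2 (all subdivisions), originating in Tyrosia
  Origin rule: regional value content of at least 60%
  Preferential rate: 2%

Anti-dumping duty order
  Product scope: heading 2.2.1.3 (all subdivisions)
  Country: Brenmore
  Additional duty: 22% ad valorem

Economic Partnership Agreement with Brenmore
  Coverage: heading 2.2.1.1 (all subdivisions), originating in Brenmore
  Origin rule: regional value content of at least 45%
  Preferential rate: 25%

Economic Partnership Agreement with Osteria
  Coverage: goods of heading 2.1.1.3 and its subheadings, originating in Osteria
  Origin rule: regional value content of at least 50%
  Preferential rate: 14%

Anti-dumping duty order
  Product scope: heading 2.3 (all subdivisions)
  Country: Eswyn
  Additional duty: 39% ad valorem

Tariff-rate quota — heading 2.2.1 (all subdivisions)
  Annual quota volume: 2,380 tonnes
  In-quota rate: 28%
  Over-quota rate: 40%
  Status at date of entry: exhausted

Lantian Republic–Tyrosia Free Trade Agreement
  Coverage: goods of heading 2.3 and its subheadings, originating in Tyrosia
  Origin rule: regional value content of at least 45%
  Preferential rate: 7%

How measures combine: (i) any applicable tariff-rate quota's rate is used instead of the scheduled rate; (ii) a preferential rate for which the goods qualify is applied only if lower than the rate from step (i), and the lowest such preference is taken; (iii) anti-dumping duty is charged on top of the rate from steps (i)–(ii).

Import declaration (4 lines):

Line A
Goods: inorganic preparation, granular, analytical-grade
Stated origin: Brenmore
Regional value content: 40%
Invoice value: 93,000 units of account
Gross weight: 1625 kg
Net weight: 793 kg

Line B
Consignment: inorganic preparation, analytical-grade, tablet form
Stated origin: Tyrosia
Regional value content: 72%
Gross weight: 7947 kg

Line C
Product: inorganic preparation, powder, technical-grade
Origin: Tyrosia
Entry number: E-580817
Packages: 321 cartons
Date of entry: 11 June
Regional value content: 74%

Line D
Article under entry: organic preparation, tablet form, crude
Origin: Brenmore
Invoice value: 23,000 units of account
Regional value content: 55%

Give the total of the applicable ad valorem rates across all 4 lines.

Line A: inorganic → 2.3; granular → 2.3.1; analytical-grade → 2.3.1.2. Scheduled 18%. Brenmore agreement on 2.2.1.1: 2.3.1.2 not covered. → 18%.
Line B: inorganic → 2.3; tablet form → 2.3.3; analytical-grade → 2.3.3.3. Scheduled 10%. Tyrosia agreement on 2.1.1.2: 2.3.3.3 not covered; Tyrosia agreement on 2.3: RVC ≥ 45% → 7% available; preferential 7%. → 7%.
Line C: inorganic → 2.3; powder → 2.3.2; technical-grade → 2.3.2.3. Scheduled 7%. Tyrosia agreement on 2.1.1.2: 2.3.2.3 not covered; Tyrosia agreement on 2.3: RVC ≥ 45% → 7% available; preference 7% not lower than 7% → no reduction. → 7%.
Line D: organic → 2.2; tablet form → 2.2.2; crude → 2.2.2.1. Scheduled 18%. Brenmore agreement on 2.2.1.1: 2.2.2.1 not covered. → 18%.
Sum: 18% + 7% + 7% + 18% = 50%.

50%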